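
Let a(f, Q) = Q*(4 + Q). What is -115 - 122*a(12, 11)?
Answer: -20245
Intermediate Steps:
-115 - 122*a(12, 11) = -115 - 1342*(4 + 11) = -115 - 1342*15 = -115 - 122*165 = -115 - 20130 = -20245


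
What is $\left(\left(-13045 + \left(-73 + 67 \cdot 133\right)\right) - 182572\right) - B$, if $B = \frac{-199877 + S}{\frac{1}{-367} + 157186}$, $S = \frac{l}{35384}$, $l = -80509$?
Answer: $- \frac{381251827929457837}{2041206043224} \approx -1.8678 \cdot 10^{5}$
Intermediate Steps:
$S = - \frac{80509}{35384} \approx -2.2753$
$B = - \frac{2595617877659}{2041206043224}$ ($B = \frac{-199877 - \frac{80509}{35384}}{\frac{1}{-367} + 157186} = - \frac{7072528277}{35384 \left(- \frac{1}{367} + 157186\right)} = - \frac{7072528277}{35384 \cdot \frac{57687261}{367}} = \left(- \frac{7072528277}{35384}\right) \frac{367}{57687261} = - \frac{2595617877659}{2041206043224} \approx -1.2716$)
$\left(\left(-13045 + \left(-73 + 67 \cdot 133\right)\right) - 182572\right) - B = \left(\left(-13045 + \left(-73 + 67 \cdot 133\right)\right) - 182572\right) - - \frac{2595617877659}{2041206043224} = \left(\left(-13045 + \left(-73 + 8911\right)\right) - 182572\right) + \frac{2595617877659}{2041206043224} = \left(\left(-13045 + 8838\right) - 182572\right) + \frac{2595617877659}{2041206043224} = \left(-4207 - 182572\right) + \frac{2595617877659}{2041206043224} = -186779 + \frac{2595617877659}{2041206043224} = - \frac{381251827929457837}{2041206043224}$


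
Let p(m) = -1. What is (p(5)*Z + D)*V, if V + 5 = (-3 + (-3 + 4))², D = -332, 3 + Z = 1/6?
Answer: 1975/6 ≈ 329.17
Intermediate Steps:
Z = -17/6 (Z = -3 + 1/6 = -3 + ⅙ = -17/6 ≈ -2.8333)
V = -1 (V = -5 + (-3 + (-3 + 4))² = -5 + (-3 + 1)² = -5 + (-2)² = -5 + 4 = -1)
(p(5)*Z + D)*V = (-1*(-17/6) - 332)*(-1) = (17/6 - 332)*(-1) = -1975/6*(-1) = 1975/6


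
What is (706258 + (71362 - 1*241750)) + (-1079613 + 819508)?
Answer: 275765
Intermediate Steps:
(706258 + (71362 - 1*241750)) + (-1079613 + 819508) = (706258 + (71362 - 241750)) - 260105 = (706258 - 170388) - 260105 = 535870 - 260105 = 275765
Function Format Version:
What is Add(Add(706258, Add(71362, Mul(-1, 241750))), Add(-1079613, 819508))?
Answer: 275765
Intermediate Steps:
Add(Add(706258, Add(71362, Mul(-1, 241750))), Add(-1079613, 819508)) = Add(Add(706258, Add(71362, -241750)), -260105) = Add(Add(706258, -170388), -260105) = Add(535870, -260105) = 275765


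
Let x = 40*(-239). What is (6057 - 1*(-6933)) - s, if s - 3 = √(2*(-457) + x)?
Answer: 12987 - I*√10474 ≈ 12987.0 - 102.34*I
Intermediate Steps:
x = -9560
s = 3 + I*√10474 (s = 3 + √(2*(-457) - 9560) = 3 + √(-914 - 9560) = 3 + √(-10474) = 3 + I*√10474 ≈ 3.0 + 102.34*I)
(6057 - 1*(-6933)) - s = (6057 - 1*(-6933)) - (3 + I*√10474) = (6057 + 6933) + (-3 - I*√10474) = 12990 + (-3 - I*√10474) = 12987 - I*√10474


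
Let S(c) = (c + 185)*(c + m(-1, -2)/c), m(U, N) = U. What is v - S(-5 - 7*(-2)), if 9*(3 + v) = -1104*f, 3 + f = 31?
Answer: -46459/9 ≈ -5162.1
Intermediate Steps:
f = 28 (f = -3 + 31 = 28)
v = -10313/3 (v = -3 + (-1104*28)/9 = -3 + (1/9)*(-30912) = -3 - 10304/3 = -10313/3 ≈ -3437.7)
S(c) = (185 + c)*(c - 1/c) (S(c) = (c + 185)*(c - 1/c) = (185 + c)*(c - 1/c))
v - S(-5 - 7*(-2)) = -10313/3 - (-1 + (-5 - 7*(-2))**2 - 185/(-5 - 7*(-2)) + 185*(-5 - 7*(-2))) = -10313/3 - (-1 + (-5 + 14)**2 - 185/(-5 + 14) + 185*(-5 + 14)) = -10313/3 - (-1 + 9**2 - 185/9 + 185*9) = -10313/3 - (-1 + 81 - 185*1/9 + 1665) = -10313/3 - (-1 + 81 - 185/9 + 1665) = -10313/3 - 1*15520/9 = -10313/3 - 15520/9 = -46459/9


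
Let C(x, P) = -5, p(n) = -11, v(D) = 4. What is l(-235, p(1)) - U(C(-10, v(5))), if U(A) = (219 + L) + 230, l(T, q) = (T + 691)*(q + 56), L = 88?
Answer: 19983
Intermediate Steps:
l(T, q) = (56 + q)*(691 + T) (l(T, q) = (691 + T)*(56 + q) = (56 + q)*(691 + T))
U(A) = 537 (U(A) = (219 + 88) + 230 = 307 + 230 = 537)
l(-235, p(1)) - U(C(-10, v(5))) = (38696 + 56*(-235) + 691*(-11) - 235*(-11)) - 1*537 = (38696 - 13160 - 7601 + 2585) - 537 = 20520 - 537 = 19983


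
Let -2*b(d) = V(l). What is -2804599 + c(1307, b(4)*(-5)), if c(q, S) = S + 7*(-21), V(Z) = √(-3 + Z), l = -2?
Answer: -2804746 + 5*I*√5/2 ≈ -2.8047e+6 + 5.5902*I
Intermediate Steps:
b(d) = -I*√5/2 (b(d) = -√(-3 - 2)/2 = -I*√5/2)
c(q, S) = -147 + S (c(q, S) = S - 147 = -147 + S)
-2804599 + c(1307, b(4)*(-5)) = -2804599 + (-147 - I*√5/2*(-5)) = -2804599 + (-147 + 5*I*√5/2) = -2804746 + 5*I*√5/2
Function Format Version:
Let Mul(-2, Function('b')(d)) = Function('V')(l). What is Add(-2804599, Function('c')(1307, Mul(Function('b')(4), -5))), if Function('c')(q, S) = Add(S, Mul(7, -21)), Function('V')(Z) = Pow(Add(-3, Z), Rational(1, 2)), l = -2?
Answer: Add(-2804746, Mul(Rational(5, 2), I, Pow(5, Rational(1, 2)))) ≈ Add(-2.8047e+6, Mul(5.5902, I))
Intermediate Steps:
Function('b')(d) = Mul(Rational(-1, 2), I, Pow(5, Rational(1, 2))) (Function('b')(d) = Mul(Rational(-1, 2), Pow(Add(-3, -2), Rational(1, 2))) = Mul(Rational(-1, 2), Pow(-5, Rational(1, 2))) = Mul(Rational(-1, 2), Mul(I, Pow(5, Rational(1, 2)))) = Mul(Rational(-1, 2), I, Pow(5, Rational(1, 2))))
Function('c')(q, S) = Add(-147, S) (Function('c')(q, S) = Add(S, -147) = Add(-147, S))
Add(-2804599, Function('c')(1307, Mul(Function('b')(4), -5))) = Add(-2804599, Add(-147, Mul(Mul(Rational(-1, 2), I, Pow(5, Rational(1, 2))), -5))) = Add(-2804599, Add(-147, Mul(Rational(5, 2), I, Pow(5, Rational(1, 2))))) = Add(-2804746, Mul(Rational(5, 2), I, Pow(5, Rational(1, 2))))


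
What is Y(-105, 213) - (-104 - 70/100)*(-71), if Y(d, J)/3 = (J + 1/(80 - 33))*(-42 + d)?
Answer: -47646759/470 ≈ -1.0138e+5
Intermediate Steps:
Y(d, J) = 3*(-42 + d)*(1/47 + J) (Y(d, J) = 3*((J + 1/(80 - 33))*(-42 + d)) = 3*((J + 1/47)*(-42 + d)) = 3*((1/47 + J)*(-42 + d)) = 3*((-42 + d)*(1/47 + J)) = 3*(-42 + d)*(1/47 + J))
Y(-105, 213) - (-104 - 70/100)*(-71) = (-126/47 - 126*213 + (3/47)*(-105) + 3*213*(-105)) - (-104 - 70/100)*(-71) = (-126/47 - 26838 - 315/47 - 67095) - (-104 - 70*1/100)*(-71) = -4415292/47 - (-104 - 7/10)*(-71) = -4415292/47 - (-1047)*(-71)/10 = -4415292/47 - 1*74337/10 = -4415292/47 - 74337/10 = -47646759/470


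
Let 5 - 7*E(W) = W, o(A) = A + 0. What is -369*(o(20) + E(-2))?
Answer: -7749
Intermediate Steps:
o(A) = A
E(W) = 5/7 - W/7
-369*(o(20) + E(-2)) = -369*(20 + (5/7 - ⅐*(-2))) = -369*(20 + (5/7 + 2/7)) = -369*(20 + 1) = -369*21 = -7749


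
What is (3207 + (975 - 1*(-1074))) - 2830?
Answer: 2426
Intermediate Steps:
(3207 + (975 - 1*(-1074))) - 2830 = (3207 + (975 + 1074)) - 2830 = (3207 + 2049) - 2830 = 5256 - 2830 = 2426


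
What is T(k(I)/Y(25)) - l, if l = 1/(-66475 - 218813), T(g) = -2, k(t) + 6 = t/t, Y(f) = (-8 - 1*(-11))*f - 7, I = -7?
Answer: -570575/285288 ≈ -2.0000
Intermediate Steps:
Y(f) = -7 + 3*f (Y(f) = (-8 + 11)*f - 7 = 3*f - 7 = -7 + 3*f)
k(t) = -5 (k(t) = -6 + t/t = -6 + 1 = -5)
l = -1/285288 (l = 1/(-285288) = -1/285288 ≈ -3.5052e-6)
T(k(I)/Y(25)) - l = -2 - 1*(-1/285288) = -2 + 1/285288 = -570575/285288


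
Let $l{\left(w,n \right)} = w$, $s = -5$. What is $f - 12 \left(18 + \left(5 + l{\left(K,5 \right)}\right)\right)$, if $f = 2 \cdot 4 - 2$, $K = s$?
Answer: $-210$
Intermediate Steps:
$K = -5$
$f = 6$ ($f = 8 - 2 = 6$)
$f - 12 \left(18 + \left(5 + l{\left(K,5 \right)}\right)\right) = 6 - 12 \left(18 + \left(5 - 5\right)\right) = 6 - 12 \left(18 + 0\right) = 6 - 216 = -210$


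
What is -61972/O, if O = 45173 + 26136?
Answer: -61972/71309 ≈ -0.86906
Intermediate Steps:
O = 71309
-61972/O = -61972/71309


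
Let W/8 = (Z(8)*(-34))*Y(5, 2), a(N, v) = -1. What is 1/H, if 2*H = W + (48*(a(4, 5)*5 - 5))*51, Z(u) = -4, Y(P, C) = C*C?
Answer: -1/10064 ≈ -9.9364e-5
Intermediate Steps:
Y(P, C) = C²
W = 4352 (W = 8*(-4*(-34)*2²) = 8*(136*4) = 8*544 = 4352)
H = -10064 (H = (4352 + (48*(-1*5 - 5))*51)/2 = (4352 + (48*(-5 - 5))*51)/2 = (4352 + (48*(-10))*51)/2 = (4352 - 480*51)/2 = (4352 - 24480)/2 = (½)*(-20128) = -10064)
1/H = 1/(-10064) = -1/10064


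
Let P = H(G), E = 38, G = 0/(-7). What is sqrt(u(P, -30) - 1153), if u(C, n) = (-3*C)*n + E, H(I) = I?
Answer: I*sqrt(1115) ≈ 33.392*I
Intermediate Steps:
G = 0 (G = 0*(-1/7) = 0)
P = 0
u(C, n) = 38 - 3*C*n (u(C, n) = (-3*C)*n + 38 = -3*C*n + 38 = 38 - 3*C*n)
sqrt(u(P, -30) - 1153) = sqrt((38 - 3*0*(-30)) - 1153) = sqrt((38 + 0) - 1153) = sqrt(38 - 1153) = sqrt(-1115) = I*sqrt(1115)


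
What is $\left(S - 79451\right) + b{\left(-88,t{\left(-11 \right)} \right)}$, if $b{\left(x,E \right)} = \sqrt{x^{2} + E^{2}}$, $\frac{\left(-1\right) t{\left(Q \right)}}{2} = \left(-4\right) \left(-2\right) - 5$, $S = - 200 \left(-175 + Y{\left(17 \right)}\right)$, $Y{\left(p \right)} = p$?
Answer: $-47851 + 2 \sqrt{1945} \approx -47763.0$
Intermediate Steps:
$S = 31600$ ($S = - 200 \left(-175 + 17\right) = \left(-200\right) \left(-158\right) = 31600$)
$t{\left(Q \right)} = -6$ ($t{\left(Q \right)} = - 2 \left(\left(-4\right) \left(-2\right) - 5\right) = - 2 \left(8 - 5\right) = \left(-2\right) 3 = -6$)
$b{\left(x,E \right)} = \sqrt{E^{2} + x^{2}}$
$\left(S - 79451\right) + b{\left(-88,t{\left(-11 \right)} \right)} = \left(31600 - 79451\right) + \sqrt{\left(-6\right)^{2} + \left(-88\right)^{2}} = -47851 + \sqrt{36 + 7744} = -47851 + \sqrt{7780} = -47851 + 2 \sqrt{1945}$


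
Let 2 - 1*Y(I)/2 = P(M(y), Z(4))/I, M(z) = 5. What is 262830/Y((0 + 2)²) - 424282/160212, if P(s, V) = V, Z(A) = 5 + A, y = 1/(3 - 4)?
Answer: -42108732101/80106 ≈ -5.2566e+5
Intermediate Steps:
y = -1 (y = 1/(-1) = -1)
Y(I) = 4 - 18/I (Y(I) = 4 - 2*(5 + 4)/I = 4 - 18/I)
262830/Y((0 + 2)²) - 424282/160212 = 262830/(4 - 18/(0 + 2)²) - 424282/160212 = 262830/(4 - 18/(2²)) - 424282*1/160212 = 262830/(4 - 18/4) - 212141/80106 = 262830/(4 - 18*¼) - 212141/80106 = 262830/(4 - 9/2) - 212141/80106 = 262830/(-½) - 212141/80106 = 262830*(-2) - 212141/80106 = -525660 - 212141/80106 = -42108732101/80106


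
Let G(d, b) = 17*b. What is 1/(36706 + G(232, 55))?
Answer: 1/37641 ≈ 2.6567e-5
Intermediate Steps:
1/(36706 + G(232, 55)) = 1/(36706 + 17*55) = 1/(36706 + 935) = 1/37641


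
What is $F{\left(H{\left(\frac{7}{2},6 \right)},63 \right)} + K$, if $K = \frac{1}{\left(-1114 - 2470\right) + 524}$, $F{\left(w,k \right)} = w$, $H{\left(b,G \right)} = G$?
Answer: $\frac{18359}{3060} \approx 5.9997$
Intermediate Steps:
$K = - \frac{1}{3060}$ ($K = \frac{1}{-3584 + 524} = \frac{1}{-3060} = - \frac{1}{3060} \approx -0.0003268$)
$F{\left(H{\left(\frac{7}{2},6 \right)},63 \right)} + K = 6 - \frac{1}{3060} = \frac{18359}{3060}$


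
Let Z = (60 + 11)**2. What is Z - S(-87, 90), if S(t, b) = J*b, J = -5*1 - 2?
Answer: 5671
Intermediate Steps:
J = -7 (J = -5 - 2 = -7)
Z = 5041 (Z = 71**2 = 5041)
S(t, b) = -7*b
Z - S(-87, 90) = 5041 - (-7)*90 = 5041 - 1*(-630) = 5041 + 630 = 5671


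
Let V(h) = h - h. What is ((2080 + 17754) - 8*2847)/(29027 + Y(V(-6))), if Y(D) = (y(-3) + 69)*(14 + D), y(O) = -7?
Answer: -2942/29895 ≈ -0.098411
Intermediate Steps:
V(h) = 0
Y(D) = 868 + 62*D (Y(D) = (-7 + 69)*(14 + D) = 62*(14 + D) = 868 + 62*D)
((2080 + 17754) - 8*2847)/(29027 + Y(V(-6))) = ((2080 + 17754) - 8*2847)/(29027 + (868 + 62*0)) = (19834 - 22776)/(29027 + (868 + 0)) = -2942/(29027 + 868) = -2942/29895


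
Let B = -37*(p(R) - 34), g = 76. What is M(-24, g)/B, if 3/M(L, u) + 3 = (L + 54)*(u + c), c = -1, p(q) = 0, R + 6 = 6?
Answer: 1/942242 ≈ 1.0613e-6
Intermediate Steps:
R = 0 (R = -6 + 6 = 0)
B = 1258 (B = -37*(0 - 34) = -37*(-34) = 1258)
M(L, u) = 3/(-3 + (-1 + u)*(54 + L)) (M(L, u) = 3/(-3 + (L + 54)*(u - 1)) = 3/(-3 + (54 + L)*(-1 + u)) = 3/(-3 + (-1 + u)*(54 + L)))
M(-24, g)/B = (3/(-57 - 1*(-24) + 54*76 - 24*76))/1258 = (3/(-57 + 24 + 4104 - 1824))*(1/1258) = (3/2247)*(1/1258) = (3*(1/2247))*(1/1258) = (1/749)*(1/1258) = 1/942242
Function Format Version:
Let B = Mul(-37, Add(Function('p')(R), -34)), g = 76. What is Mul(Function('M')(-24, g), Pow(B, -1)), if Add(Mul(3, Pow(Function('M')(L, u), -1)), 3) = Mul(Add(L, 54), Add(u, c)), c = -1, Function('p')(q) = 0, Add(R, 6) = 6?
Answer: Rational(1, 942242) ≈ 1.0613e-6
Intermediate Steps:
R = 0 (R = Add(-6, 6) = 0)
B = 1258 (B = Mul(-37, Add(0, -34)) = Mul(-37, -34) = 1258)
Function('M')(L, u) = Mul(3, Pow(Add(-3, Mul(Add(-1, u), Add(54, L))), -1)) (Function('M')(L, u) = Mul(3, Pow(Add(-3, Mul(Add(L, 54), Add(u, -1))), -1)) = Mul(3, Pow(Add(-3, Mul(Add(54, L), Add(-1, u))), -1)) = Mul(3, Pow(Add(-3, Mul(Add(-1, u), Add(54, L))), -1)))
Mul(Function('M')(-24, g), Pow(B, -1)) = Mul(Mul(3, Pow(Add(-57, Mul(-1, -24), Mul(54, 76), Mul(-24, 76)), -1)), Pow(1258, -1)) = Mul(Mul(3, Pow(Add(-57, 24, 4104, -1824), -1)), Rational(1, 1258)) = Mul(Mul(3, Pow(2247, -1)), Rational(1, 1258)) = Mul(Mul(3, Rational(1, 2247)), Rational(1, 1258)) = Mul(Rational(1, 749), Rational(1, 1258)) = Rational(1, 942242)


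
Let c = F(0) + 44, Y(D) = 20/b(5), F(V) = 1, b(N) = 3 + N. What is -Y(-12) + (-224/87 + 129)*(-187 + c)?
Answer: -3124151/174 ≈ -17955.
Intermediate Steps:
Y(D) = 5/2 (Y(D) = 20/(3 + 5) = 20/8 = 20*(1/8) = 5/2)
c = 45 (c = 1 + 44 = 45)
-Y(-12) + (-224/87 + 129)*(-187 + c) = -1*5/2 + (-224/87 + 129)*(-187 + 45) = -5/2 + (-224*1/87 + 129)*(-142) = -5/2 + (-224/87 + 129)*(-142) = -5/2 + (10999/87)*(-142) = -5/2 - 1561858/87 = -3124151/174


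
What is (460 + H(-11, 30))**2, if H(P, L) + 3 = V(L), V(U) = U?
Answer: 237169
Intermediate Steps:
H(P, L) = -3 + L
(460 + H(-11, 30))**2 = (460 + (-3 + 30))**2 = (460 + 27)**2 = 487**2 = 237169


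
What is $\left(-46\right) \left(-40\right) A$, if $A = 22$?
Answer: $40480$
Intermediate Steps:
$\left(-46\right) \left(-40\right) A = \left(-46\right) \left(-40\right) 22 = 1840 \cdot 22 = 40480$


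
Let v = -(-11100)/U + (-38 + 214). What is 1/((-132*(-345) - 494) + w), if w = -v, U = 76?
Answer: 19/849755 ≈ 2.2359e-5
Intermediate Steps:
v = 6119/19 (v = -(-11100)/76 + (-38 + 214) = -(-11100)/76 + 176 = -111*(-25/19) + 176 = 2775/19 + 176 = 6119/19 ≈ 322.05)
w = -6119/19 (w = -1*6119/19 = -6119/19 ≈ -322.05)
1/((-132*(-345) - 494) + w) = 1/((-132*(-345) - 494) - 6119/19) = 1/((45540 - 494) - 6119/19) = 1/(45046 - 6119/19) = 1/(849755/19) = 19/849755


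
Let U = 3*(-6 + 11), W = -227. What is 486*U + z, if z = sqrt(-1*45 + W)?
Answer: 7290 + 4*I*sqrt(17) ≈ 7290.0 + 16.492*I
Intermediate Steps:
U = 15 (U = 3*5 = 15)
z = 4*I*sqrt(17) (z = sqrt(-1*45 - 227) = sqrt(-45 - 227) = sqrt(-272) = 4*I*sqrt(17) ≈ 16.492*I)
486*U + z = 486*15 + 4*I*sqrt(17) = 7290 + 4*I*sqrt(17)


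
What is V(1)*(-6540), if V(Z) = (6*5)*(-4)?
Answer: 784800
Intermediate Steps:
V(Z) = -120 (V(Z) = 30*(-4) = -120)
V(1)*(-6540) = -120*(-6540) = 784800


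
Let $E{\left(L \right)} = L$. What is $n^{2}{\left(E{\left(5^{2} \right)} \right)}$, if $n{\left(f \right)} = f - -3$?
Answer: $784$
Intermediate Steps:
$n{\left(f \right)} = 3 + f$ ($n{\left(f \right)} = f + 3 = 3 + f$)
$n^{2}{\left(E{\left(5^{2} \right)} \right)} = \left(3 + 5^{2}\right)^{2} = \left(3 + 25\right)^{2} = 28^{2} = 784$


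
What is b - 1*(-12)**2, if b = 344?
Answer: 200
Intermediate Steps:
b - 1*(-12)**2 = 344 - 1*(-12)**2 = 344 - 1*144 = 344 - 144 = 200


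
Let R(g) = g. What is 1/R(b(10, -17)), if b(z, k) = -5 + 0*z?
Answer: -1/5 ≈ -0.20000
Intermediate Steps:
b(z, k) = -5 (b(z, k) = -5 + 0 = -5)
1/R(b(10, -17)) = 1/(-5) = -1/5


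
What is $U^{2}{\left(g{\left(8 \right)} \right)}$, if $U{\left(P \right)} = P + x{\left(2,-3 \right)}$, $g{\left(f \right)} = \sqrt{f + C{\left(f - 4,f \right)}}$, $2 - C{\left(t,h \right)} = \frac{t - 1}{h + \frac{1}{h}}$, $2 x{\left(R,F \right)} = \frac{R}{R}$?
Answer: $\frac{2569}{260} + \frac{\sqrt{40690}}{65} \approx 12.984$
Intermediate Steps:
$x{\left(R,F \right)} = \frac{1}{2}$ ($x{\left(R,F \right)} = \frac{R \frac{1}{R}}{2} = \frac{1}{2} \cdot 1 = \frac{1}{2}$)
$C{\left(t,h \right)} = 2 - \frac{-1 + t}{h + \frac{1}{h}}$ ($C{\left(t,h \right)} = 2 - \frac{t - 1}{h + \frac{1}{h}} = 2 - \frac{-1 + t}{h + \frac{1}{h}}$)
$g{\left(f \right)} = \sqrt{f + \frac{2 + f + 2 f^{2} - f \left(-4 + f\right)}{1 + f^{2}}}$ ($g{\left(f \right)} = \sqrt{f + \frac{2 + f + 2 f^{2} - f \left(f - 4\right)}{1 + f^{2}}} = \sqrt{f + \frac{2 + f + 2 f^{2} - f \left(-4 + f\right)}{1 + f^{2}}}$)
$U{\left(P \right)} = \frac{1}{2} + P$ ($U{\left(P \right)} = P + \frac{1}{2} = \frac{1}{2} + P$)
$U^{2}{\left(g{\left(8 \right)} \right)} = \left(\frac{1}{2} + \sqrt{\frac{2 + 8^{2} + 8^{3} + 6 \cdot 8}{1 + 8^{2}}}\right)^{2} = \left(\frac{1}{2} + \sqrt{\frac{2 + 64 + 512 + 48}{1 + 64}}\right)^{2} = \left(\frac{1}{2} + \sqrt{\frac{1}{65} \cdot 626}\right)^{2} = \left(\frac{1}{2} + \sqrt{\frac{626}{65}}\right)^{2} = \left(\frac{1}{2} + \frac{\sqrt{40690}}{65}\right)^{2}$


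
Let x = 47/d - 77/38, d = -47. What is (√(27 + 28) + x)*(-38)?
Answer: 115 - 38*√55 ≈ -166.82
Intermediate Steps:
x = -115/38 (x = 47/(-47) - 77/38 = 47*(-1/47) - 77*1/38 = -1 - 77/38 = -115/38 ≈ -3.0263)
(√(27 + 28) + x)*(-38) = (√(27 + 28) - 115/38)*(-38) = (√55 - 115/38)*(-38) = (-115/38 + √55)*(-38) = 115 - 38*√55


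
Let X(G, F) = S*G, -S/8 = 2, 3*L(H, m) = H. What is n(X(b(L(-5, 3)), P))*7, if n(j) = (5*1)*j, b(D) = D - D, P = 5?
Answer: 0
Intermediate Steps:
L(H, m) = H/3
S = -16 (S = -8*2 = -16)
b(D) = 0
X(G, F) = -16*G
n(j) = 5*j
n(X(b(L(-5, 3)), P))*7 = (5*(-16*0))*7 = (5*0)*7 = 0*7 = 0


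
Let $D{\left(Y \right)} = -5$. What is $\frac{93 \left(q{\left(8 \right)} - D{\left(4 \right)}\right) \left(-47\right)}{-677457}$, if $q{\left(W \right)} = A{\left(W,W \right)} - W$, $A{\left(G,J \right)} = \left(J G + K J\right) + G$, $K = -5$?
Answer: $\frac{42253}{225819} \approx 0.18711$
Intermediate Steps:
$A{\left(G,J \right)} = G - 5 J + G J$ ($A{\left(G,J \right)} = \left(J G - 5 J\right) + G = \left(G J - 5 J\right) + G = \left(- 5 J + G J\right) + G = G - 5 J + G J$)
$q{\left(W \right)} = W^{2} - 5 W$ ($q{\left(W \right)} = \left(W - 5 W + W W\right) - W = \left(W - 5 W + W^{2}\right) - W = \left(W^{2} - 4 W\right) - W = W^{2} - 5 W$)
$\frac{93 \left(q{\left(8 \right)} - D{\left(4 \right)}\right) \left(-47\right)}{-677457} = \frac{93 \left(8 \left(-5 + 8\right) - -5\right) \left(-47\right)}{-677457} = 93 \left(8 \cdot 3 + 5\right) \left(-47\right) \left(- \frac{1}{677457}\right) = 93 \left(24 + 5\right) \left(-47\right) \left(- \frac{1}{677457}\right) = 93 \cdot 29 \left(-47\right) \left(- \frac{1}{677457}\right) = 2697 \left(-47\right) \left(- \frac{1}{677457}\right) = \left(-126759\right) \left(- \frac{1}{677457}\right) = \frac{42253}{225819}$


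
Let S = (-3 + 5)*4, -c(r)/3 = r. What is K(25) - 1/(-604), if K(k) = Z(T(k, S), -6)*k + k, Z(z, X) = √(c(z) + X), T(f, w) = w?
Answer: 15101/604 + 25*I*√30 ≈ 25.002 + 136.93*I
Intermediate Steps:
c(r) = -3*r
S = 8 (S = 2*4 = 8)
Z(z, X) = √(X - 3*z) (Z(z, X) = √(-3*z + X) = √(X - 3*z))
K(k) = k + I*k*√30 (K(k) = √(-6 - 3*8)*k + k = √(-6 - 24)*k + k = √(-30)*k + k = (I*√30)*k + k = I*k*√30 + k = k + I*k*√30)
K(25) - 1/(-604) = 25*(1 + I*√30) - 1/(-604) = (25 + 25*I*√30) - 1*(-1/604) = (25 + 25*I*√30) + 1/604 = 15101/604 + 25*I*√30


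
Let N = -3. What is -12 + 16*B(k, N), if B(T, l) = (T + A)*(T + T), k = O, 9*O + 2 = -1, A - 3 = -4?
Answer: 20/9 ≈ 2.2222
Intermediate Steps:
A = -1 (A = 3 - 4 = -1)
O = -⅓ (O = -2/9 + (⅑)*(-1) = -2/9 - ⅑ = -⅓ ≈ -0.33333)
k = -⅓ ≈ -0.33333
B(T, l) = 2*T*(-1 + T) (B(T, l) = (T - 1)*(T + T) = (-1 + T)*(2*T) = 2*T*(-1 + T))
-12 + 16*B(k, N) = -12 + 16*(2*(-⅓)*(-1 - ⅓)) = -12 + 16*(2*(-⅓)*(-4/3)) = -12 + 16*(8/9) = -12 + 128/9 = 20/9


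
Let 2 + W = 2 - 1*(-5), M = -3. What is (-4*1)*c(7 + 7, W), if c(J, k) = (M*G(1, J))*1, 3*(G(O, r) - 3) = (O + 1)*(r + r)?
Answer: 260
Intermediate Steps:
W = 5 (W = -2 + (2 - 1*(-5)) = -2 + (2 + 5) = -2 + 7 = 5)
G(O, r) = 3 + 2*r*(1 + O)/3 (G(O, r) = 3 + ((O + 1)*(r + r))/3 = 3 + ((1 + O)*(2*r))/3 = 3 + (2*r*(1 + O))/3 = 3 + 2*r*(1 + O)/3)
c(J, k) = -9 - 4*J (c(J, k) = -3*(3 + 2*J/3 + (⅔)*1*J)*1 = -3*(3 + 2*J/3 + 2*J/3)*1 = -3*(3 + 4*J/3)*1 = (-9 - 4*J)*1 = -9 - 4*J)
(-4*1)*c(7 + 7, W) = (-4*1)*(-9 - 4*(7 + 7)) = -4*(-9 - 4*14) = -4*(-9 - 56) = -4*(-65) = 260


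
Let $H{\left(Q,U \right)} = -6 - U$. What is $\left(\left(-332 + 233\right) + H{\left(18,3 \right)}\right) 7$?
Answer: $-756$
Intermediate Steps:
$\left(\left(-332 + 233\right) + H{\left(18,3 \right)}\right) 7 = \left(\left(-332 + 233\right) - 9\right) 7 = \left(-99 - 9\right) 7 = \left(-108\right) 7 = -756$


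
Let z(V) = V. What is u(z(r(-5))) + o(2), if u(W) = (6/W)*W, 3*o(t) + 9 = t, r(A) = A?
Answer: 11/3 ≈ 3.6667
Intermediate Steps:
o(t) = -3 + t/3
u(W) = 6
u(z(r(-5))) + o(2) = 6 + (-3 + (⅓)*2) = 6 + (-3 + ⅔) = 6 - 7/3 = 11/3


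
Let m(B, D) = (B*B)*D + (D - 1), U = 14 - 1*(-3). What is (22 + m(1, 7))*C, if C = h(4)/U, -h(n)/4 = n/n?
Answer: -140/17 ≈ -8.2353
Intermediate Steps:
h(n) = -4 (h(n) = -4*n/n = -4*1 = -4)
U = 17 (U = 14 + 3 = 17)
C = -4/17 ≈ -0.23529
m(B, D) = -1 + D + D*B² (m(B, D) = B²*D + (-1 + D) = D*B² + (-1 + D) = -1 + D + D*B²)
(22 + m(1, 7))*C = (22 + (-1 + 7 + 7*1²))*(-4/17) = (22 + (-1 + 7 + 7*1))*(-4/17) = (22 + (-1 + 7 + 7))*(-4/17) = (22 + 13)*(-4/17) = 35*(-4/17) = -140/17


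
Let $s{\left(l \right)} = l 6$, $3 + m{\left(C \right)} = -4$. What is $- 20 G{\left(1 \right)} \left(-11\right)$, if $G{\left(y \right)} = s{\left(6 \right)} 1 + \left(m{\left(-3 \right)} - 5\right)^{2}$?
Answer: $39600$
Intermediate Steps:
$m{\left(C \right)} = -7$ ($m{\left(C \right)} = -3 - 4 = -7$)
$s{\left(l \right)} = 6 l$
$G{\left(y \right)} = 180$ ($G{\left(y \right)} = 6 \cdot 6 \cdot 1 + \left(-7 - 5\right)^{2} = 36 \cdot 1 + \left(-12\right)^{2} = 36 + 144 = 180$)
$- 20 G{\left(1 \right)} \left(-11\right) = \left(-20\right) 180 \left(-11\right) = \left(-3600\right) \left(-11\right) = 39600$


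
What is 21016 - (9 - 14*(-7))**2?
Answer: 9567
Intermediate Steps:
21016 - (9 - 14*(-7))**2 = 21016 - (9 + 98)**2 = 21016 - 1*107**2 = 21016 - 1*11449 = 21016 - 11449 = 9567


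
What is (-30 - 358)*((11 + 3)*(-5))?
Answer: 27160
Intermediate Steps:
(-30 - 358)*((11 + 3)*(-5)) = -5432*(-5) = -388*(-70) = 27160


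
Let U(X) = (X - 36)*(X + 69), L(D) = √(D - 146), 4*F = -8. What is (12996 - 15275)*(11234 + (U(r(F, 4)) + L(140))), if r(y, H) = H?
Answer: -20278542 - 2279*I*√6 ≈ -2.0279e+7 - 5582.4*I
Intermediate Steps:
F = -2 (F = (¼)*(-8) = -2)
L(D) = √(-146 + D)
U(X) = (-36 + X)*(69 + X)
(12996 - 15275)*(11234 + (U(r(F, 4)) + L(140))) = (12996 - 15275)*(11234 + ((-2484 + 4² + 33*4) + √(-146 + 140))) = -2279*(11234 + ((-2484 + 16 + 132) + √(-6))) = -2279*(11234 + (-2336 + I*√6)) = -2279*(8898 + I*√6) = -20278542 - 2279*I*√6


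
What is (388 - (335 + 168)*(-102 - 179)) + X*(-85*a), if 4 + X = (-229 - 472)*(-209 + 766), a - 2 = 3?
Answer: 166087656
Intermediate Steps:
a = 5 (a = 2 + 3 = 5)
X = -390461 (X = -4 + (-229 - 472)*(-209 + 766) = -4 - 701*557 = -4 - 390457 = -390461)
(388 - (335 + 168)*(-102 - 179)) + X*(-85*a) = (388 - (335 + 168)*(-102 - 179)) - (-33189185)*5 = (388 - 503*(-281)) - 390461*(-425) = (388 - 1*(-141343)) + 165945925 = (388 + 141343) + 165945925 = 141731 + 165945925 = 166087656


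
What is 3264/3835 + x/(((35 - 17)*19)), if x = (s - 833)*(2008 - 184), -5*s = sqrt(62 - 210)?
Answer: -51103088/11505 - 32*I*sqrt(37)/15 ≈ -4441.8 - 12.977*I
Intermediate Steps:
s = -2*I*sqrt(37)/5 (s = -sqrt(62 - 210)/5 = -2*I*sqrt(37)/5 ≈ -2.4331*I)
x = -1519392 - 3648*I*sqrt(37)/5 (x = (-2*I*sqrt(37)/5 - 833)*(2008 - 184) = (-833 - 2*I*sqrt(37)/5)*1824 = -1519392 - 3648*I*sqrt(37)/5 ≈ -1.5194e+6 - 4438.0*I)
3264/3835 + x/(((35 - 17)*19)) = 3264/3835 + (-1519392 - 3648*I*sqrt(37)/5)/(((35 - 17)*19)) = 3264*(1/3835) + (-1519392 - 3648*I*sqrt(37)/5)/((18*19)) = 3264/3835 + (-1519392 - 3648*I*sqrt(37)/5)/342 = 3264/3835 + (-1519392 - 3648*I*sqrt(37)/5)*(1/342) = 3264/3835 + (-13328/3 - 32*I*sqrt(37)/15) = -51103088/11505 - 32*I*sqrt(37)/15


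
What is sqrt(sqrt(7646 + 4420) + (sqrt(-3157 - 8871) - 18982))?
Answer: sqrt(-18982 + sqrt(12066) + 2*I*sqrt(3007)) ≈ 0.3992 + 137.38*I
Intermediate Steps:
sqrt(sqrt(7646 + 4420) + (sqrt(-3157 - 8871) - 18982)) = sqrt(sqrt(12066) + (sqrt(-12028) - 18982)) = sqrt(sqrt(12066) + (2*I*sqrt(3007) - 18982)) = sqrt(sqrt(12066) + (-18982 + 2*I*sqrt(3007))) = sqrt(-18982 + sqrt(12066) + 2*I*sqrt(3007))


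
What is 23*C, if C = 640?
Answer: 14720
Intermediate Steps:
23*C = 23*640 = 14720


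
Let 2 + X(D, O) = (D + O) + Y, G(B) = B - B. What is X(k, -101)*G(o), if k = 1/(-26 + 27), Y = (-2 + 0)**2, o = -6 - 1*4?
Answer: 0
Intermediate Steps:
o = -10 (o = -6 - 4 = -10)
Y = 4 (Y = (-2)**2 = 4)
k = 1 (k = 1/1 = 1)
G(B) = 0
X(D, O) = 2 + D + O (X(D, O) = -2 + ((D + O) + 4) = -2 + (4 + D + O) = 2 + D + O)
X(k, -101)*G(o) = (2 + 1 - 101)*0 = -98*0 = 0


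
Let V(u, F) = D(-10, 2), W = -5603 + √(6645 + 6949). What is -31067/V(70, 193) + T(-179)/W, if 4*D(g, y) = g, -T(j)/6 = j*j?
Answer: 26068688316/2092001 + 64082*√13594/10460005 ≈ 12462.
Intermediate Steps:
T(j) = -6*j² (T(j) = -6*j*j = -6*j²)
D(g, y) = g/4
W = -5603 + √13594 ≈ -5486.4
V(u, F) = -5/2 (V(u, F) = (¼)*(-10) = -5/2)
-31067/V(70, 193) + T(-179)/W = -31067/(-5/2) + (-6*(-179)²)/(-5603 + √13594) = -31067*(-⅖) + (-6*32041)/(-5603 + √13594) = 62134/5 - 192246/(-5603 + √13594)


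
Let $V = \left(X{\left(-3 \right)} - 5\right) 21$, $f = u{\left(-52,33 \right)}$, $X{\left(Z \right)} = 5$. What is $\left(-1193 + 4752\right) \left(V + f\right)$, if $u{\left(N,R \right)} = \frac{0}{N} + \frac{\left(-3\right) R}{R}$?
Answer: $-10677$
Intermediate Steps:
$u{\left(N,R \right)} = -3$ ($u{\left(N,R \right)} = 0 - 3 = -3$)
$f = -3$
$V = 0$ ($V = \left(5 - 5\right) 21 = 0 \cdot 21 = 0$)
$\left(-1193 + 4752\right) \left(V + f\right) = \left(-1193 + 4752\right) \left(0 - 3\right) = 3559 \left(-3\right) = -10677$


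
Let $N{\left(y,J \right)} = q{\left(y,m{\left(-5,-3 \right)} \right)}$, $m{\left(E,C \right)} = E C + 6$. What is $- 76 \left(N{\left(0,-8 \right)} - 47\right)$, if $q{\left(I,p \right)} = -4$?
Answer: $3876$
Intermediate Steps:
$m{\left(E,C \right)} = 6 + C E$ ($m{\left(E,C \right)} = C E + 6 = 6 + C E$)
$N{\left(y,J \right)} = -4$
$- 76 \left(N{\left(0,-8 \right)} - 47\right) = - 76 \left(-4 - 47\right) = \left(-76\right) \left(-51\right) = 3876$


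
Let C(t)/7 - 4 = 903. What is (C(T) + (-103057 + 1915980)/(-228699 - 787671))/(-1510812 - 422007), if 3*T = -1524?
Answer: -921588601/280637035290 ≈ -0.0032839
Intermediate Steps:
T = -508 (T = (1/3)*(-1524) = -508)
C(t) = 6349 (C(t) = 28 + 7*903 = 28 + 6321 = 6349)
(C(T) + (-103057 + 1915980)/(-228699 - 787671))/(-1510812 - 422007) = (6349 + (-103057 + 1915980)/(-228699 - 787671))/(-1510812 - 422007) = (6349 + 1812923/(-1016370))/(-1932819) = (6349 + 1812923*(-1/1016370))*(-1/1932819) = (6349 - 1812923/1016370)*(-1/1932819) = (6451120207/1016370)*(-1/1932819) = -921588601/280637035290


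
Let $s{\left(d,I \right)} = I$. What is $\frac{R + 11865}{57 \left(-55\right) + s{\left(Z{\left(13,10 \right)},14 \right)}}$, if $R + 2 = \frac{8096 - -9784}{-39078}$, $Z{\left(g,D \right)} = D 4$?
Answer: $- \frac{77260739}{20327073} \approx -3.8009$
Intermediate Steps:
$Z{\left(g,D \right)} = 4 D$
$R = - \frac{16006}{6513}$ ($R = -2 + \frac{8096 - -9784}{-39078} = -2 + \left(8096 + 9784\right) \left(- \frac{1}{39078}\right) = -2 + 17880 \left(- \frac{1}{39078}\right) = -2 - \frac{2980}{6513} = - \frac{16006}{6513} \approx -2.4575$)
$\frac{R + 11865}{57 \left(-55\right) + s{\left(Z{\left(13,10 \right)},14 \right)}} = \frac{- \frac{16006}{6513} + 11865}{57 \left(-55\right) + 14} = \frac{77260739}{6513 \left(-3135 + 14\right)} = \frac{77260739}{6513 \left(-3121\right)} = \frac{77260739}{6513} \left(- \frac{1}{3121}\right) = - \frac{77260739}{20327073}$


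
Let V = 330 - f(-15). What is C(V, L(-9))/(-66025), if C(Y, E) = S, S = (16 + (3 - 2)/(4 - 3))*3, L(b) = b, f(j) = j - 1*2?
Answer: -51/66025 ≈ -0.00077243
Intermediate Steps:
f(j) = -2 + j (f(j) = j - 2 = -2 + j)
S = 51 (S = (16 + 1/1)*3 = (16 + 1*1)*3 = (16 + 1)*3 = 17*3 = 51)
V = 347 (V = 330 - (-2 - 15) = 330 - 1*(-17) = 330 + 17 = 347)
C(Y, E) = 51
C(V, L(-9))/(-66025) = 51/(-66025) = 51*(-1/66025) = -51/66025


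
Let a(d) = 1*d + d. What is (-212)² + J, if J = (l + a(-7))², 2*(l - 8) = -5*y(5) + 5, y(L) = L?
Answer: 45200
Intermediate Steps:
a(d) = 2*d (a(d) = d + d = 2*d)
l = -2 (l = 8 + (-5*5 + 5)/2 = 8 + (-25 + 5)/2 = 8 + (½)*(-20) = 8 - 10 = -2)
J = 256 (J = (-2 + 2*(-7))² = (-2 - 14)² = (-16)² = 256)
(-212)² + J = (-212)² + 256 = 44944 + 256 = 45200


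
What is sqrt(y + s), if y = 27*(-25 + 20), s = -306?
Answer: 21*I ≈ 21.0*I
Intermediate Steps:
y = -135 (y = 27*(-5) = -135)
sqrt(y + s) = sqrt(-135 - 306) = sqrt(-441) = 21*I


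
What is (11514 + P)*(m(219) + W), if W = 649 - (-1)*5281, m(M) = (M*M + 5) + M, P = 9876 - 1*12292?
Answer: 492338270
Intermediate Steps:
P = -2416 (P = 9876 - 12292 = -2416)
m(M) = 5 + M + M² (m(M) = (M² + 5) + M = (5 + M²) + M = 5 + M + M²)
W = 5930 (W = 649 - 1*(-5281) = 649 + 5281 = 5930)
(11514 + P)*(m(219) + W) = (11514 - 2416)*((5 + 219 + 219²) + 5930) = 9098*((5 + 219 + 47961) + 5930) = 9098*(48185 + 5930) = 9098*54115 = 492338270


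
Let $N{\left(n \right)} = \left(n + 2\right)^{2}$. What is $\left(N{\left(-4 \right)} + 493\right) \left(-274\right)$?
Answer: $-136178$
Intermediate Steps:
$N{\left(n \right)} = \left(2 + n\right)^{2}$
$\left(N{\left(-4 \right)} + 493\right) \left(-274\right) = \left(\left(2 - 4\right)^{2} + 493\right) \left(-274\right) = \left(\left(-2\right)^{2} + 493\right) \left(-274\right) = \left(4 + 493\right) \left(-274\right) = 497 \left(-274\right) = -136178$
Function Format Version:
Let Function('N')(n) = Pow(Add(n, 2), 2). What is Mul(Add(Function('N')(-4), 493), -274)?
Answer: -136178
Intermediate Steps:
Function('N')(n) = Pow(Add(2, n), 2)
Mul(Add(Function('N')(-4), 493), -274) = Mul(Add(Pow(Add(2, -4), 2), 493), -274) = Mul(Add(Pow(-2, 2), 493), -274) = Mul(Add(4, 493), -274) = Mul(497, -274) = -136178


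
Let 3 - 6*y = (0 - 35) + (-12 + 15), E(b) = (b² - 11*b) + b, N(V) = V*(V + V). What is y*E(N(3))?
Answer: 840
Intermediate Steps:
N(V) = 2*V² (N(V) = V*(2*V) = 2*V²)
E(b) = b² - 10*b
y = 35/6 (y = ½ - ((0 - 35) + (-12 + 15))/6 = ½ - (-35 + 3)/6 = ½ - ⅙*(-32) = ½ + 16/3 = 35/6 ≈ 5.8333)
y*E(N(3)) = 35*((2*3²)*(-10 + 2*3²))/6 = 35*((2*9)*(-10 + 2*9))/6 = 35*(18*(-10 + 18))/6 = 35*(18*8)/6 = (35/6)*144 = 840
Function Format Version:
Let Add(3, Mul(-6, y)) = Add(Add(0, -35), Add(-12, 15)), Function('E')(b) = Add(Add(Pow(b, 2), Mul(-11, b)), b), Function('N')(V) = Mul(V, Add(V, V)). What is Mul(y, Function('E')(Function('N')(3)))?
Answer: 840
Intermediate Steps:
Function('N')(V) = Mul(2, Pow(V, 2)) (Function('N')(V) = Mul(V, Mul(2, V)) = Mul(2, Pow(V, 2)))
Function('E')(b) = Add(Pow(b, 2), Mul(-10, b))
y = Rational(35, 6) (y = Add(Rational(1, 2), Mul(Rational(-1, 6), Add(Add(0, -35), Add(-12, 15)))) = Add(Rational(1, 2), Mul(Rational(-1, 6), Add(-35, 3))) = Add(Rational(1, 2), Mul(Rational(-1, 6), -32)) = Add(Rational(1, 2), Rational(16, 3)) = Rational(35, 6) ≈ 5.8333)
Mul(y, Function('E')(Function('N')(3))) = Mul(Rational(35, 6), Mul(Mul(2, Pow(3, 2)), Add(-10, Mul(2, Pow(3, 2))))) = Mul(Rational(35, 6), Mul(Mul(2, 9), Add(-10, Mul(2, 9)))) = Mul(Rational(35, 6), Mul(18, Add(-10, 18))) = Mul(Rational(35, 6), Mul(18, 8)) = Mul(Rational(35, 6), 144) = 840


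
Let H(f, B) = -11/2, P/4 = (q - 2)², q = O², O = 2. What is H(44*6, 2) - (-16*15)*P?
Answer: 7669/2 ≈ 3834.5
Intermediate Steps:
q = 4 (q = 2² = 4)
P = 16 (P = 4*(4 - 2)² = 4*2² = 4*4 = 16)
H(f, B) = -11/2 (H(f, B) = (½)*(-11) = -11/2)
H(44*6, 2) - (-16*15)*P = -11/2 - (-16*15)*16 = -11/2 - (-240)*16 = -11/2 - 1*(-3840) = -11/2 + 3840 = 7669/2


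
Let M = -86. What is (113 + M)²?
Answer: 729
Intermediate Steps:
(113 + M)² = (113 - 86)² = 27² = 729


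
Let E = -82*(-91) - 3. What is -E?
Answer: -7459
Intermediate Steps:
E = 7459 (E = 7462 - 3 = 7459)
-E = -1*7459 = -7459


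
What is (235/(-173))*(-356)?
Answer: 83660/173 ≈ 483.58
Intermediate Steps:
(235/(-173))*(-356) = (235*(-1/173))*(-356) = -235/173*(-356) = 83660/173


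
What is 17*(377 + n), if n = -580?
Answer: -3451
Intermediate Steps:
17*(377 + n) = 17*(377 - 580) = 17*(-203) = -3451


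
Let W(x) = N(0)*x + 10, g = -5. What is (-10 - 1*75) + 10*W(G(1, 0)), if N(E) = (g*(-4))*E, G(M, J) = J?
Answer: 15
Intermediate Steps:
N(E) = 20*E (N(E) = (-5*(-4))*E = 20*E)
W(x) = 10 (W(x) = (20*0)*x + 10 = 0*x + 10 = 0 + 10 = 10)
(-10 - 1*75) + 10*W(G(1, 0)) = (-10 - 1*75) + 10*10 = (-10 - 75) + 100 = -85 + 100 = 15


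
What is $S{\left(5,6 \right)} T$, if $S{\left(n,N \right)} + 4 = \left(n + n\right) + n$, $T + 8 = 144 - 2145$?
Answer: $-22099$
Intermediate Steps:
$T = -2009$ ($T = -8 + \left(144 - 2145\right) = -8 - 2001 = -2009$)
$S{\left(n,N \right)} = -4 + 3 n$ ($S{\left(n,N \right)} = -4 + \left(\left(n + n\right) + n\right) = -4 + \left(2 n + n\right) = -4 + 3 n$)
$S{\left(5,6 \right)} T = \left(-4 + 3 \cdot 5\right) \left(-2009\right) = \left(-4 + 15\right) \left(-2009\right) = 11 \left(-2009\right) = -22099$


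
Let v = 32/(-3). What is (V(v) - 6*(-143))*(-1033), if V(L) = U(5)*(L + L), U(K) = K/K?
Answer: -2592830/3 ≈ -8.6428e+5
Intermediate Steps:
v = -32/3 (v = 32*(-⅓) = -32/3 ≈ -10.667)
U(K) = 1
V(L) = 2*L (V(L) = 1*(L + L) = 1*(2*L) = 2*L)
(V(v) - 6*(-143))*(-1033) = (2*(-32/3) - 6*(-143))*(-1033) = (-64/3 + 858)*(-1033) = (2510/3)*(-1033) = -2592830/3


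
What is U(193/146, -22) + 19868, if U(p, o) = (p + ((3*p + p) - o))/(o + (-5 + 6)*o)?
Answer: 127627855/6424 ≈ 19867.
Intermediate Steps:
U(p, o) = (-o + 5*p)/(2*o) (U(p, o) = (p + (4*p - o))/(o + 1*o) = (p + (-o + 4*p))/(o + o) = (-o + 5*p)/((2*o)) = (-o + 5*p)*(1/(2*o)) = (-o + 5*p)/(2*o))
U(193/146, -22) + 19868 = (1/2)*(-1*(-22) + 5*(193/146))/(-22) + 19868 = (1/2)*(-1/22)*(22 + 5*(193*(1/146))) + 19868 = (1/2)*(-1/22)*(22 + 5*(193/146)) + 19868 = (1/2)*(-1/22)*(22 + 965/146) + 19868 = (1/2)*(-1/22)*(4177/146) + 19868 = -4177/6424 + 19868 = 127627855/6424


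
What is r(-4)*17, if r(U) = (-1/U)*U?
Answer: -17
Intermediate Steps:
r(U) = -1
r(-4)*17 = -1*17 = -17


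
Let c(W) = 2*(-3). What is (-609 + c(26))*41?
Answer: -25215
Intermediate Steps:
c(W) = -6
(-609 + c(26))*41 = (-609 - 6)*41 = -615*41 = -25215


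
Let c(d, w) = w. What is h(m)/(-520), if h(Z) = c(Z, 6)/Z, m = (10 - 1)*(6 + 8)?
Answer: -1/10920 ≈ -9.1575e-5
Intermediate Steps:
m = 126 (m = 9*14 = 126)
h(Z) = 6/Z
h(m)/(-520) = (6/126)/(-520) = (6*(1/126))*(-1/520) = (1/21)*(-1/520) = -1/10920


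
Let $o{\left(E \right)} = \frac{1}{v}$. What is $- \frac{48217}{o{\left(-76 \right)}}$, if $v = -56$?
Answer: $2700152$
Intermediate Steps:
$o{\left(E \right)} = - \frac{1}{56}$ ($o{\left(E \right)} = \frac{1}{-56} = - \frac{1}{56}$)
$- \frac{48217}{o{\left(-76 \right)}} = - \frac{48217}{- \frac{1}{56}} = \left(-48217\right) \left(-56\right) = 2700152$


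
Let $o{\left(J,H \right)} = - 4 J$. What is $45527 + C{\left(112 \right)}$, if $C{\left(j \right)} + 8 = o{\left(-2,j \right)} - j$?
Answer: $45415$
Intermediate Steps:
$C{\left(j \right)} = - j$ ($C{\left(j \right)} = -8 - \left(-8 + j\right) = - j$)
$45527 + C{\left(112 \right)} = 45527 - 112 = 45415$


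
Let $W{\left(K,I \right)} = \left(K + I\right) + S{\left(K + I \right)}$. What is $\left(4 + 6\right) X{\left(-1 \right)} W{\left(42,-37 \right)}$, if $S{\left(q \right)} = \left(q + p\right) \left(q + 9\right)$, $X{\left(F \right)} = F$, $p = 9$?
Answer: $-2010$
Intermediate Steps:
$S{\left(q \right)} = \left(9 + q\right)^{2}$ ($S{\left(q \right)} = \left(q + 9\right) \left(q + 9\right) = \left(9 + q\right) \left(9 + q\right) = \left(9 + q\right)^{2}$)
$W{\left(K,I \right)} = 81 + \left(I + K\right)^{2} + 19 I + 19 K$ ($W{\left(K,I \right)} = \left(K + I\right) + \left(81 + \left(K + I\right)^{2} + 18 \left(K + I\right)\right) = \left(I + K\right) + \left(81 + \left(I + K\right)^{2} + 18 \left(I + K\right)\right) = \left(I + K\right) + \left(81 + \left(I + K\right)^{2} + \left(18 I + 18 K\right)\right) = \left(I + K\right) + \left(81 + \left(I + K\right)^{2} + 18 I + 18 K\right) = 81 + \left(I + K\right)^{2} + 19 I + 19 K$)
$\left(4 + 6\right) X{\left(-1 \right)} W{\left(42,-37 \right)} = \left(4 + 6\right) \left(-1\right) \left(81 + \left(-37 + 42\right)^{2} + 19 \left(-37\right) + 19 \cdot 42\right) = 10 \left(-1\right) \left(81 + 5^{2} - 703 + 798\right) = - 10 \left(81 + 25 - 703 + 798\right) = \left(-10\right) 201 = -2010$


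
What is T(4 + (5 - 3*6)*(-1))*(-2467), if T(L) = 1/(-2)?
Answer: 2467/2 ≈ 1233.5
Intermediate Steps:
T(L) = -1/2
T(4 + (5 - 3*6)*(-1))*(-2467) = -1/2*(-2467) = 2467/2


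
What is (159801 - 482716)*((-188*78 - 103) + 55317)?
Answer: -13094203250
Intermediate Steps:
(159801 - 482716)*((-188*78 - 103) + 55317) = -322915*((-14664 - 103) + 55317) = -322915*(-14767 + 55317) = -322915*40550 = -13094203250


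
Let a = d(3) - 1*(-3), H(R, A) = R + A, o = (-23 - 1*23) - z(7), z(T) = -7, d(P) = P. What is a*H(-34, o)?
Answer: -438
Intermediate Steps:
o = -39 (o = (-23 - 1*23) - 1*(-7) = (-23 - 23) + 7 = -46 + 7 = -39)
H(R, A) = A + R
a = 6 (a = 3 - 1*(-3) = 3 + 3 = 6)
a*H(-34, o) = 6*(-39 - 34) = 6*(-73) = -438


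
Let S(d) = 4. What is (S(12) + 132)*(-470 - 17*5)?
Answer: -75480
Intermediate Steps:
(S(12) + 132)*(-470 - 17*5) = (4 + 132)*(-470 - 17*5) = 136*(-470 - 85) = 136*(-555) = -75480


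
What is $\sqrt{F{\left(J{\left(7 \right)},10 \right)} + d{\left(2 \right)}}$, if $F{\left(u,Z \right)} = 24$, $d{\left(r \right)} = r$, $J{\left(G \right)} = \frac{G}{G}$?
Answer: $\sqrt{26} \approx 5.099$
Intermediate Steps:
$J{\left(G \right)} = 1$
$\sqrt{F{\left(J{\left(7 \right)},10 \right)} + d{\left(2 \right)}} = \sqrt{24 + 2} = \sqrt{26}$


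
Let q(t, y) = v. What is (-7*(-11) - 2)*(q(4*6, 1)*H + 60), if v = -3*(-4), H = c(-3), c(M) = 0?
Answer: 4500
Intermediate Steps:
H = 0
v = 12
q(t, y) = 12
(-7*(-11) - 2)*(q(4*6, 1)*H + 60) = (-7*(-11) - 2)*(12*0 + 60) = (77 - 2)*(0 + 60) = 75*60 = 4500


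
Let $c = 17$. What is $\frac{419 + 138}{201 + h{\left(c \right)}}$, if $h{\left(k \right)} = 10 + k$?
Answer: $\frac{557}{228} \approx 2.443$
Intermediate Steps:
$\frac{419 + 138}{201 + h{\left(c \right)}} = \frac{419 + 138}{201 + \left(10 + 17\right)} = \frac{557}{201 + 27} = \frac{557}{228}$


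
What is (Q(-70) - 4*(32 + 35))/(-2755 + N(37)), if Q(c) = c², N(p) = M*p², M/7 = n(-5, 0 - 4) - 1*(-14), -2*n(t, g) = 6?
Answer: 2316/51329 ≈ 0.045121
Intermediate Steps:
n(t, g) = -3 (n(t, g) = -½*6 = -3)
M = 77 (M = 7*(-3 - 1*(-14)) = 7*(-3 + 14) = 7*11 = 77)
N(p) = 77*p²
(Q(-70) - 4*(32 + 35))/(-2755 + N(37)) = ((-70)² - 4*(32 + 35))/(-2755 + 77*37²) = (4900 - 4*67)/(-2755 + 77*1369) = (4900 - 268)/(-2755 + 105413) = 4632/102658 = 4632*(1/102658) = 2316/51329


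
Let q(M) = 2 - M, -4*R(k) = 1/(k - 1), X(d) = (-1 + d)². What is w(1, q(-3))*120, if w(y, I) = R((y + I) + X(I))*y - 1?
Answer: -850/7 ≈ -121.43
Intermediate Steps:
R(k) = -1/(4*(-1 + k)) (R(k) = -1/(4*(k - 1)) = -1/(4*(-1 + k)))
w(y, I) = -1 - y/(-4 + 4*I + 4*y + 4*(-1 + I)²) (w(y, I) = (-1/(-4 + 4*((y + I) + (-1 + I)²)))*y - 1 = (-1/(-4 + 4*((I + y) + (-1 + I)²)))*y - 1 = (-1/(-4 + 4*(I + y + (-1 + I)²)))*y - 1 = (-1/(-4 + (4*I + 4*y + 4*(-1 + I)²)))*y - 1 = (-1/(-4 + 4*I + 4*y + 4*(-1 + I)²))*y - 1 = -y/(-4 + 4*I + 4*y + 4*(-1 + I)²) - 1 = -1 - y/(-4 + 4*I + 4*y + 4*(-1 + I)²))
w(1, q(-3))*120 = (((2 - 1*(-3)) - (2 - 1*(-3))² - 5/4*1)/(1 + (2 - 1*(-3))² - (2 - 1*(-3))))*120 = (((2 + 3) - (2 + 3)² - 5/4)/(1 + (2 + 3)² - (2 + 3)))*120 = ((5 - 1*5² - 5/4)/(1 + 5² - 1*5))*120 = ((5 - 1*25 - 5/4)/(1 + 25 - 5))*120 = ((5 - 25 - 5/4)/21)*120 = ((1/21)*(-85/4))*120 = -85/84*120 = -850/7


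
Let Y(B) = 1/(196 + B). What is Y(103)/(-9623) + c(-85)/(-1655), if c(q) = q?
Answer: 48913378/952378687 ≈ 0.051359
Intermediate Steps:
Y(103)/(-9623) + c(-85)/(-1655) = 1/((196 + 103)*(-9623)) - 85/(-1655) = -1/9623/299 - 85*(-1/1655) = (1/299)*(-1/9623) + 17/331 = -1/2877277 + 17/331 = 48913378/952378687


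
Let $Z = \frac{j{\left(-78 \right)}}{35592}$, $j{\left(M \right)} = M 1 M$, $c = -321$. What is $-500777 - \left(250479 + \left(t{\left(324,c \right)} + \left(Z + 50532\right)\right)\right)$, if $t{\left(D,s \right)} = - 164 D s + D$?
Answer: $- \frac{52969106395}{2966} \approx -1.7859 \cdot 10^{7}$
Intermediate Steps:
$j{\left(M \right)} = M^{2}$ ($j{\left(M \right)} = M M = M^{2}$)
$t{\left(D,s \right)} = D - 164 D s$ ($t{\left(D,s \right)} = - 164 D s + D = D - 164 D s$)
$Z = \frac{507}{2966}$ ($Z = \frac{\left(-78\right)^{2}}{35592} = 6084 \cdot \frac{1}{35592} = \frac{507}{2966} \approx 0.17094$)
$-500777 - \left(250479 + \left(t{\left(324,c \right)} + \left(Z + 50532\right)\right)\right) = -500777 - \left(250479 + \left(324 \left(1 - -52644\right) + \left(\frac{507}{2966} + 50532\right)\right)\right) = -500777 - \left(250479 + \left(324 \left(1 + 52644\right) + \frac{149878419}{2966}\right)\right) = -500777 - \left(250479 + \left(324 \cdot 52645 + \frac{149878419}{2966}\right)\right) = -500777 - \left(250479 + \left(17056980 + \frac{149878419}{2966}\right)\right) = -500777 - \left(250479 + \frac{50740881099}{2966}\right) = -500777 - \frac{51483801813}{2966} = - \frac{52969106395}{2966}$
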